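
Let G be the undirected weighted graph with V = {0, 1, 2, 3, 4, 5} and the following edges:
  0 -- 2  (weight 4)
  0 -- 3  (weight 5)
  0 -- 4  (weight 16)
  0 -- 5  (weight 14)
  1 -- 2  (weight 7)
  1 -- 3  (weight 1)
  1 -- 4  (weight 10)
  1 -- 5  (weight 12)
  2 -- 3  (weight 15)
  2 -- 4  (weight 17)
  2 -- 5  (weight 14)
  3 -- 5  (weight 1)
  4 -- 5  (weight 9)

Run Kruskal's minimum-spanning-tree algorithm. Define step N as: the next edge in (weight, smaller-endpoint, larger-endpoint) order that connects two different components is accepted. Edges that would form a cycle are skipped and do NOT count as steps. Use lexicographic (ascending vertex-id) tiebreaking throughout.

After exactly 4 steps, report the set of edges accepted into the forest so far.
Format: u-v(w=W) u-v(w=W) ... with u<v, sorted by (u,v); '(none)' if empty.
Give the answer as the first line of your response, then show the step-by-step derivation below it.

0-2(w=4) 0-3(w=5) 1-3(w=1) 3-5(w=1)

step 1: add edge 1-3 (w=1); MST = {1-3(w=1)}
step 2: add edge 3-5 (w=1); MST = {1-3(w=1) 3-5(w=1)}
step 3: add edge 0-2 (w=4); MST = {0-2(w=4) 1-3(w=1) 3-5(w=1)}
step 4: add edge 0-3 (w=5); MST = {0-2(w=4) 0-3(w=5) 1-3(w=1) 3-5(w=1)}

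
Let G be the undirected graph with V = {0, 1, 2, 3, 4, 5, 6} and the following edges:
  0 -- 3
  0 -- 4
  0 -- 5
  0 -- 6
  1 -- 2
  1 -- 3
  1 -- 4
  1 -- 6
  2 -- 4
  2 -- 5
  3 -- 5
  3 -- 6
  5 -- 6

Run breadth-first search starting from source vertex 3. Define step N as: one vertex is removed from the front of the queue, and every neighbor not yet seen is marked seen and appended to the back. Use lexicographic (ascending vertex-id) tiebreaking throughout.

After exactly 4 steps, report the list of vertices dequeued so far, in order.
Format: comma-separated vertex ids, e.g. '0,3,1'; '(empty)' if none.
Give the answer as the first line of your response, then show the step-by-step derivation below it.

3,0,1,5

step 1: dequeue 3; queue=[0,1,5,6]; order=3
step 2: dequeue 0; queue=[1,5,6,4]; order=3,0
step 3: dequeue 1; queue=[5,6,4,2]; order=3,0,1
step 4: dequeue 5; queue=[6,4,2]; order=3,0,1,5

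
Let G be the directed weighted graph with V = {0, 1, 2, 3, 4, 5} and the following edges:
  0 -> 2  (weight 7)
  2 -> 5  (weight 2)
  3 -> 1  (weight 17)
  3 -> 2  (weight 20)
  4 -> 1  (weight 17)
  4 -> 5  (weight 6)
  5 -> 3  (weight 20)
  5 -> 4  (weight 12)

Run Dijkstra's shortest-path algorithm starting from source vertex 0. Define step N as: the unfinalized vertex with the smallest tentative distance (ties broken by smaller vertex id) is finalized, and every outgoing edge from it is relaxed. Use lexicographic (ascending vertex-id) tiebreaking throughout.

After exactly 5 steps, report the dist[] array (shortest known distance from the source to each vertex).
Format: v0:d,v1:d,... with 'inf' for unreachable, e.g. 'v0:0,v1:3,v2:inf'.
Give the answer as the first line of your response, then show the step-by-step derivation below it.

v0:0,v1:38,v2:7,v3:29,v4:21,v5:9

step 1: dist = v0:0,v1:inf,v2:7,v3:inf,v4:inf,v5:inf
step 2: dist = v0:0,v1:inf,v2:7,v3:inf,v4:inf,v5:9
step 3: dist = v0:0,v1:inf,v2:7,v3:29,v4:21,v5:9
step 4: dist = v0:0,v1:38,v2:7,v3:29,v4:21,v5:9
step 5: dist = v0:0,v1:38,v2:7,v3:29,v4:21,v5:9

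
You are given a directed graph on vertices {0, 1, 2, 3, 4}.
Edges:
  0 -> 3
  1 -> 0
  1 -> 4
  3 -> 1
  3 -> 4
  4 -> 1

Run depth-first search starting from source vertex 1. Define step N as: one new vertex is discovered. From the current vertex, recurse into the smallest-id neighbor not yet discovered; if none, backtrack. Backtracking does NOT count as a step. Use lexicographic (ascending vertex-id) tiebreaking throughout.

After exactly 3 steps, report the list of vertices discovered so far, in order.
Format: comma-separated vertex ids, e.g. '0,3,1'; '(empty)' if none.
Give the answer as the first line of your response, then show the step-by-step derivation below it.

1,0,3

step 1: discover 1; path=1; order=1
step 2: discover 0; path=1>0; order=1,0
step 3: discover 3; path=1>0>3; order=1,0,3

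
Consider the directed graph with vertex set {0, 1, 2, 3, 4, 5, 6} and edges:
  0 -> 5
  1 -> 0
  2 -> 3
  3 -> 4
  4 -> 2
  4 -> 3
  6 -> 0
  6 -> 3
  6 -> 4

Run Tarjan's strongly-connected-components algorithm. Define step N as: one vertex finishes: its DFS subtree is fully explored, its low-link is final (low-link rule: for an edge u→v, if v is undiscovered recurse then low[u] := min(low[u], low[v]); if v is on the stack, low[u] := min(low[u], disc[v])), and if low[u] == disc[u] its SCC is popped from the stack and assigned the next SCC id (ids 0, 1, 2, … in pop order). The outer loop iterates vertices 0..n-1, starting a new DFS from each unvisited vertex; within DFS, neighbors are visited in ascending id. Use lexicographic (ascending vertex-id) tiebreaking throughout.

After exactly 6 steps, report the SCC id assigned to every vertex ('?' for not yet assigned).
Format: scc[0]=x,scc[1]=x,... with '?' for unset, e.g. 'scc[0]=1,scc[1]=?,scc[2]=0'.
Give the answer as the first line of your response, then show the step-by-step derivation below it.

scc[0]=1,scc[1]=2,scc[2]=3,scc[3]=3,scc[4]=3,scc[5]=0,scc[6]=?

step 1: low=(low[0]=0,low[1]=?,low[2]=?,low[3]=?,low[4]=?,low[5]=1,low[6]=?); scc=(scc[0]=?,scc[1]=?,scc[2]=?,scc[3]=?,scc[4]=?,scc[5]=0,scc[6]=?)
step 2: low=(low[0]=0,low[1]=?,low[2]=?,low[3]=?,low[4]=?,low[5]=1,low[6]=?); scc=(scc[0]=1,scc[1]=?,scc[2]=?,scc[3]=?,scc[4]=?,scc[5]=0,scc[6]=?)
step 3: low=(low[0]=0,low[1]=2,low[2]=?,low[3]=?,low[4]=?,low[5]=1,low[6]=?); scc=(scc[0]=1,scc[1]=2,scc[2]=?,scc[3]=?,scc[4]=?,scc[5]=0,scc[6]=?)
step 4: low=(low[0]=0,low[1]=2,low[2]=3,low[3]=4,low[4]=3,low[5]=1,low[6]=?); scc=(scc[0]=1,scc[1]=2,scc[2]=?,scc[3]=?,scc[4]=?,scc[5]=0,scc[6]=?)
step 5: low=(low[0]=0,low[1]=2,low[2]=3,low[3]=3,low[4]=3,low[5]=1,low[6]=?); scc=(scc[0]=1,scc[1]=2,scc[2]=?,scc[3]=?,scc[4]=?,scc[5]=0,scc[6]=?)
step 6: low=(low[0]=0,low[1]=2,low[2]=3,low[3]=3,low[4]=3,low[5]=1,low[6]=?); scc=(scc[0]=1,scc[1]=2,scc[2]=3,scc[3]=3,scc[4]=3,scc[5]=0,scc[6]=?)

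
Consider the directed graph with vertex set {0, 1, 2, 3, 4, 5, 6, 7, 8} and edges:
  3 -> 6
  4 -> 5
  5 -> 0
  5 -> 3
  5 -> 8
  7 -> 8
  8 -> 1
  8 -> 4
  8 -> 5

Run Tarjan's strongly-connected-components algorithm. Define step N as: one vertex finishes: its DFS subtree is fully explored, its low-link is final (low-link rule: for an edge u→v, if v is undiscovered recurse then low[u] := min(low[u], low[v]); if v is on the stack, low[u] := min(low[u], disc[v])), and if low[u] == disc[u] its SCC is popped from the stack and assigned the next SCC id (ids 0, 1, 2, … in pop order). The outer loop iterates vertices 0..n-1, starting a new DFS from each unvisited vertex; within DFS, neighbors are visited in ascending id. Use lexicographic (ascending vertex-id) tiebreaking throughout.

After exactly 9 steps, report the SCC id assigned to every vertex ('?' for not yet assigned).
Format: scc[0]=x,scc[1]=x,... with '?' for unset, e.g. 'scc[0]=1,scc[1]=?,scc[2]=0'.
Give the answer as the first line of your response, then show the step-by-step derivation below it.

scc[0]=0,scc[1]=1,scc[2]=2,scc[3]=4,scc[4]=5,scc[5]=5,scc[6]=3,scc[7]=6,scc[8]=5

step 1: low=(low[0]=0,low[1]=?,low[2]=?,low[3]=?,low[4]=?,low[5]=?,low[6]=?,low[7]=?,low[8]=?); scc=(scc[0]=0,scc[1]=?,scc[2]=?,scc[3]=?,scc[4]=?,scc[5]=?,scc[6]=?,scc[7]=?,scc[8]=?)
step 2: low=(low[0]=0,low[1]=1,low[2]=?,low[3]=?,low[4]=?,low[5]=?,low[6]=?,low[7]=?,low[8]=?); scc=(scc[0]=0,scc[1]=1,scc[2]=?,scc[3]=?,scc[4]=?,scc[5]=?,scc[6]=?,scc[7]=?,scc[8]=?)
step 3: low=(low[0]=0,low[1]=1,low[2]=2,low[3]=?,low[4]=?,low[5]=?,low[6]=?,low[7]=?,low[8]=?); scc=(scc[0]=0,scc[1]=1,scc[2]=2,scc[3]=?,scc[4]=?,scc[5]=?,scc[6]=?,scc[7]=?,scc[8]=?)
step 4: low=(low[0]=0,low[1]=1,low[2]=2,low[3]=3,low[4]=?,low[5]=?,low[6]=4,low[7]=?,low[8]=?); scc=(scc[0]=0,scc[1]=1,scc[2]=2,scc[3]=?,scc[4]=?,scc[5]=?,scc[6]=3,scc[7]=?,scc[8]=?)
step 5: low=(low[0]=0,low[1]=1,low[2]=2,low[3]=3,low[4]=?,low[5]=?,low[6]=4,low[7]=?,low[8]=?); scc=(scc[0]=0,scc[1]=1,scc[2]=2,scc[3]=4,scc[4]=?,scc[5]=?,scc[6]=3,scc[7]=?,scc[8]=?)
step 6: low=(low[0]=0,low[1]=1,low[2]=2,low[3]=3,low[4]=5,low[5]=6,low[6]=4,low[7]=?,low[8]=5); scc=(scc[0]=0,scc[1]=1,scc[2]=2,scc[3]=4,scc[4]=?,scc[5]=?,scc[6]=3,scc[7]=?,scc[8]=?)
step 7: low=(low[0]=0,low[1]=1,low[2]=2,low[3]=3,low[4]=5,low[5]=5,low[6]=4,low[7]=?,low[8]=5); scc=(scc[0]=0,scc[1]=1,scc[2]=2,scc[3]=4,scc[4]=?,scc[5]=?,scc[6]=3,scc[7]=?,scc[8]=?)
step 8: low=(low[0]=0,low[1]=1,low[2]=2,low[3]=3,low[4]=5,low[5]=5,low[6]=4,low[7]=?,low[8]=5); scc=(scc[0]=0,scc[1]=1,scc[2]=2,scc[3]=4,scc[4]=5,scc[5]=5,scc[6]=3,scc[7]=?,scc[8]=5)
step 9: low=(low[0]=0,low[1]=1,low[2]=2,low[3]=3,low[4]=5,low[5]=5,low[6]=4,low[7]=8,low[8]=5); scc=(scc[0]=0,scc[1]=1,scc[2]=2,scc[3]=4,scc[4]=5,scc[5]=5,scc[6]=3,scc[7]=6,scc[8]=5)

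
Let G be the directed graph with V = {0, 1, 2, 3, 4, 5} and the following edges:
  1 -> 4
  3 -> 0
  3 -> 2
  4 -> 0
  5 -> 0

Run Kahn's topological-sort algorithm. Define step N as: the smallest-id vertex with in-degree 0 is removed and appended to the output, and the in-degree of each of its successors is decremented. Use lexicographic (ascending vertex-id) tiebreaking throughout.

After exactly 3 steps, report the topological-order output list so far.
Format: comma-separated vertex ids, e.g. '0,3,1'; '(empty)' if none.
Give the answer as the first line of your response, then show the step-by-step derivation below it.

1,3,2

step 1: output 1; order=[1]; indeg=(3,0,1,0,0,0)
step 2: output 3; order=[1,3]; indeg=(2,0,0,0,0,0)
step 3: output 2; order=[1,3,2]; indeg=(2,0,0,0,0,0)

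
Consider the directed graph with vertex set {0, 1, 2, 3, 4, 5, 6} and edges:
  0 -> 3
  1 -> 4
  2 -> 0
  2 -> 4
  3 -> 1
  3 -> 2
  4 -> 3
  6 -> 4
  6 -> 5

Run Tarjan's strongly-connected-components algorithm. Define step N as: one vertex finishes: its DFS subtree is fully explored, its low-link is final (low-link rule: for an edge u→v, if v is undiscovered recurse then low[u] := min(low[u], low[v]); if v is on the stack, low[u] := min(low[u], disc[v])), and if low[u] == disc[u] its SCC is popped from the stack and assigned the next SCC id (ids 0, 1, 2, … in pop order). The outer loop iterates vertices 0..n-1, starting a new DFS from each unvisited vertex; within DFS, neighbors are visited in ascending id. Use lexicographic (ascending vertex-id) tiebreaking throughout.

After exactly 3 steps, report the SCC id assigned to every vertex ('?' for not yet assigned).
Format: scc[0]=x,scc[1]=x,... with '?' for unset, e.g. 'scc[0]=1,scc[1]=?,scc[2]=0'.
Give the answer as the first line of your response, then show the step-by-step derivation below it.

scc[0]=?,scc[1]=?,scc[2]=?,scc[3]=?,scc[4]=?,scc[5]=?,scc[6]=?

step 1: low=(low[0]=0,low[1]=2,low[2]=?,low[3]=1,low[4]=1,low[5]=?,low[6]=?); scc=(scc[0]=?,scc[1]=?,scc[2]=?,scc[3]=?,scc[4]=?,scc[5]=?,scc[6]=?)
step 2: low=(low[0]=0,low[1]=1,low[2]=?,low[3]=1,low[4]=1,low[5]=?,low[6]=?); scc=(scc[0]=?,scc[1]=?,scc[2]=?,scc[3]=?,scc[4]=?,scc[5]=?,scc[6]=?)
step 3: low=(low[0]=0,low[1]=1,low[2]=0,low[3]=1,low[4]=1,low[5]=?,low[6]=?); scc=(scc[0]=?,scc[1]=?,scc[2]=?,scc[3]=?,scc[4]=?,scc[5]=?,scc[6]=?)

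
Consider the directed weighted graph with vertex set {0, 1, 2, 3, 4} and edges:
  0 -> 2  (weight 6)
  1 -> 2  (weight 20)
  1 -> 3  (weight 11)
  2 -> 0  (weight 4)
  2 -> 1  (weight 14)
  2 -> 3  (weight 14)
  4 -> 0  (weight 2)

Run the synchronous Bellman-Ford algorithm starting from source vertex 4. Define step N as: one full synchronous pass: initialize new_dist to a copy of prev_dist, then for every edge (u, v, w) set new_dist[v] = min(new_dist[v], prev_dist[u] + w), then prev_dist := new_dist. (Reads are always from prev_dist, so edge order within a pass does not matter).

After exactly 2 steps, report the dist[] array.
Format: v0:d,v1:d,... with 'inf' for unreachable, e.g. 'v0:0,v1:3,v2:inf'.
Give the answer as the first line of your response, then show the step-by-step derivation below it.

v0:2,v1:inf,v2:8,v3:inf,v4:0

step 1: dist = v0:2,v1:inf,v2:inf,v3:inf,v4:0
step 2: dist = v0:2,v1:inf,v2:8,v3:inf,v4:0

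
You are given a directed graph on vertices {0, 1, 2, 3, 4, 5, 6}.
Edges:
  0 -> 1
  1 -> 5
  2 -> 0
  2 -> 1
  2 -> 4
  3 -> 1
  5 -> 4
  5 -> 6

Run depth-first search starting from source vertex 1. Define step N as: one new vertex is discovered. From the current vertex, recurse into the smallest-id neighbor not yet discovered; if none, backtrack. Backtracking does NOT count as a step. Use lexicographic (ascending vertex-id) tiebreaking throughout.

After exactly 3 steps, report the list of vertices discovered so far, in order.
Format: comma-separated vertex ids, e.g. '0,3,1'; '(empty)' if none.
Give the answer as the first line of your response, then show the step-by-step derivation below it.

1,5,4

step 1: discover 1; path=1; order=1
step 2: discover 5; path=1>5; order=1,5
step 3: discover 4; path=1>5>4; order=1,5,4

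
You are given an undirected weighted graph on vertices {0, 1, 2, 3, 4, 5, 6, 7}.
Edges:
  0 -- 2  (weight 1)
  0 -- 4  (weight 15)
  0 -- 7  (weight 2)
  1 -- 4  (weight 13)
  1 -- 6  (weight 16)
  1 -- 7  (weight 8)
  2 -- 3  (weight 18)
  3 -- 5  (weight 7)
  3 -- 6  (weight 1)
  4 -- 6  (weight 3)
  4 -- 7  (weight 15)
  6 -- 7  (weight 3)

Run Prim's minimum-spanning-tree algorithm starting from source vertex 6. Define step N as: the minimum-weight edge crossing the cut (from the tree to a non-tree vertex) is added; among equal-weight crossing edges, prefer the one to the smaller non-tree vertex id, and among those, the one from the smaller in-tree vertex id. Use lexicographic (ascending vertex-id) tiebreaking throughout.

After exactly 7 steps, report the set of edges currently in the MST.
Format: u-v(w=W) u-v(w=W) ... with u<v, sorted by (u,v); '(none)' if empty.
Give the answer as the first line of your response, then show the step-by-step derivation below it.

0-2(w=1) 0-7(w=2) 1-7(w=8) 3-5(w=7) 3-6(w=1) 4-6(w=3) 6-7(w=3)

step 1: add edge 3-6 (w=1); MST = {3-6(w=1)}
step 2: add edge 4-6 (w=3); MST = {3-6(w=1) 4-6(w=3)}
step 3: add edge 6-7 (w=3); MST = {3-6(w=1) 4-6(w=3) 6-7(w=3)}
step 4: add edge 0-7 (w=2); MST = {0-7(w=2) 3-6(w=1) 4-6(w=3) 6-7(w=3)}
step 5: add edge 0-2 (w=1); MST = {0-2(w=1) 0-7(w=2) 3-6(w=1) 4-6(w=3) 6-7(w=3)}
step 6: add edge 3-5 (w=7); MST = {0-2(w=1) 0-7(w=2) 3-5(w=7) 3-6(w=1) 4-6(w=3) 6-7(w=3)}
step 7: add edge 1-7 (w=8); MST = {0-2(w=1) 0-7(w=2) 1-7(w=8) 3-5(w=7) 3-6(w=1) 4-6(w=3) 6-7(w=3)}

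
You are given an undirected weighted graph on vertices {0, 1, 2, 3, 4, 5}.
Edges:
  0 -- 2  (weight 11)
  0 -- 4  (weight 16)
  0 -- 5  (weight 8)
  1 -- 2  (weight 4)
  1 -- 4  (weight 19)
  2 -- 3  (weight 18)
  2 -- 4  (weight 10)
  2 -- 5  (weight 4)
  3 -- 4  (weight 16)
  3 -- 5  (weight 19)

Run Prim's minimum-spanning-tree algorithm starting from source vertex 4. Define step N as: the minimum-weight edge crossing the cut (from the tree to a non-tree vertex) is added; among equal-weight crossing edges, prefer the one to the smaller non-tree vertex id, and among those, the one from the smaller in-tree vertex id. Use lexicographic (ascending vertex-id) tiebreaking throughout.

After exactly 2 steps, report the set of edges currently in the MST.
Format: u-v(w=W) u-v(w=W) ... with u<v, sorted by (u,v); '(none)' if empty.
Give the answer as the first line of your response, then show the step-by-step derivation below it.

1-2(w=4) 2-4(w=10)

step 1: add edge 2-4 (w=10); MST = {2-4(w=10)}
step 2: add edge 1-2 (w=4); MST = {1-2(w=4) 2-4(w=10)}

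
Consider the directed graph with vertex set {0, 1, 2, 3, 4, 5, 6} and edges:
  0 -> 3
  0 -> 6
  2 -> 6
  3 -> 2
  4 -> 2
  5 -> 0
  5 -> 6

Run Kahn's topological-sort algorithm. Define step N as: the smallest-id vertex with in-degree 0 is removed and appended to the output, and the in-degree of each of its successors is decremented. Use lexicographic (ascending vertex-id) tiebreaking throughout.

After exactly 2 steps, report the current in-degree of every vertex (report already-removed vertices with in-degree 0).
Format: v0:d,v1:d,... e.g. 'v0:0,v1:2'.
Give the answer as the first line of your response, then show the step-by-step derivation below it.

v0:1,v1:0,v2:1,v3:1,v4:0,v5:0,v6:3

step 1: output 1; order=[1]; indeg=(1,0,2,1,0,0,3)
step 2: output 4; order=[1,4]; indeg=(1,0,1,1,0,0,3)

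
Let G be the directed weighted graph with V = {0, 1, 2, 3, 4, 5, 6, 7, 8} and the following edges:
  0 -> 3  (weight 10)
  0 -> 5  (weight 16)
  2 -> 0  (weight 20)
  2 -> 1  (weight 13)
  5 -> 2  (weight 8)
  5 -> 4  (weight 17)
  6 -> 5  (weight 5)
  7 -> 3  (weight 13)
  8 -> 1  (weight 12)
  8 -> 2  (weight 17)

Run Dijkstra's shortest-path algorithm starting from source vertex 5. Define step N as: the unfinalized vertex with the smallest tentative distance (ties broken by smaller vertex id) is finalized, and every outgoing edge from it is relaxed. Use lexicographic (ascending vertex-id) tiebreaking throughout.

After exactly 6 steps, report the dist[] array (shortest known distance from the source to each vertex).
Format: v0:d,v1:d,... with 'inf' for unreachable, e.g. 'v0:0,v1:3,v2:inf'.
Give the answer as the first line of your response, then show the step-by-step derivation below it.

v0:28,v1:21,v2:8,v3:38,v4:17,v5:0,v6:inf,v7:inf,v8:inf

step 1: dist = v0:inf,v1:inf,v2:8,v3:inf,v4:17,v5:0,v6:inf,v7:inf,v8:inf
step 2: dist = v0:28,v1:21,v2:8,v3:inf,v4:17,v5:0,v6:inf,v7:inf,v8:inf
step 3: dist = v0:28,v1:21,v2:8,v3:inf,v4:17,v5:0,v6:inf,v7:inf,v8:inf
step 4: dist = v0:28,v1:21,v2:8,v3:inf,v4:17,v5:0,v6:inf,v7:inf,v8:inf
step 5: dist = v0:28,v1:21,v2:8,v3:38,v4:17,v5:0,v6:inf,v7:inf,v8:inf
step 6: dist = v0:28,v1:21,v2:8,v3:38,v4:17,v5:0,v6:inf,v7:inf,v8:inf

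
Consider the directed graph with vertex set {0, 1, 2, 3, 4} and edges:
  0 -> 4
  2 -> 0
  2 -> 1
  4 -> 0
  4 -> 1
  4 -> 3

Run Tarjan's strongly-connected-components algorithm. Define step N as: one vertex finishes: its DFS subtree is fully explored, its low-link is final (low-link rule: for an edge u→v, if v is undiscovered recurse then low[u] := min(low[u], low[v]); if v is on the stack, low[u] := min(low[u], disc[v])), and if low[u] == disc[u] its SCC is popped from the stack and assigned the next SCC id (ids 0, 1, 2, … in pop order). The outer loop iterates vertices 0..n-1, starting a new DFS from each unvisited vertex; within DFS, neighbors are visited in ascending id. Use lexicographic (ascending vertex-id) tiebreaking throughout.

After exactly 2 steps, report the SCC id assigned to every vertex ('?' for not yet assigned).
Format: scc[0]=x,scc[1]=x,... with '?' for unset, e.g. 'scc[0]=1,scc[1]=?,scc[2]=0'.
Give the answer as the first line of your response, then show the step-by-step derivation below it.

scc[0]=?,scc[1]=0,scc[2]=?,scc[3]=1,scc[4]=?

step 1: low=(low[0]=0,low[1]=2,low[2]=?,low[3]=?,low[4]=0); scc=(scc[0]=?,scc[1]=0,scc[2]=?,scc[3]=?,scc[4]=?)
step 2: low=(low[0]=0,low[1]=2,low[2]=?,low[3]=3,low[4]=0); scc=(scc[0]=?,scc[1]=0,scc[2]=?,scc[3]=1,scc[4]=?)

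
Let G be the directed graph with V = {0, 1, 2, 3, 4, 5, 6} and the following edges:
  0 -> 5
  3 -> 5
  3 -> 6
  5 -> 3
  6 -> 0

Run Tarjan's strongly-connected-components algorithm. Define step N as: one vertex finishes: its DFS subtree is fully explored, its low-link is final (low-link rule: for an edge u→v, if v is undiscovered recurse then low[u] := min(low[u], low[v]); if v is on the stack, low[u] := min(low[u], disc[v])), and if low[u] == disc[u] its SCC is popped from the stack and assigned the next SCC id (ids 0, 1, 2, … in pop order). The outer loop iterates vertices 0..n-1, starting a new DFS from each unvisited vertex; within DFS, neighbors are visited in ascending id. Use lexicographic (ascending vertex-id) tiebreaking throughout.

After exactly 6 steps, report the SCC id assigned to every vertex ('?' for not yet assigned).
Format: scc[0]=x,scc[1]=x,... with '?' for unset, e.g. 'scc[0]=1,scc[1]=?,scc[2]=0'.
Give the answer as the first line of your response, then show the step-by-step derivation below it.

scc[0]=0,scc[1]=1,scc[2]=2,scc[3]=0,scc[4]=?,scc[5]=0,scc[6]=0

step 1: low=(low[0]=0,low[1]=?,low[2]=?,low[3]=1,low[4]=?,low[5]=1,low[6]=0); scc=(scc[0]=?,scc[1]=?,scc[2]=?,scc[3]=?,scc[4]=?,scc[5]=?,scc[6]=?)
step 2: low=(low[0]=0,low[1]=?,low[2]=?,low[3]=0,low[4]=?,low[5]=1,low[6]=0); scc=(scc[0]=?,scc[1]=?,scc[2]=?,scc[3]=?,scc[4]=?,scc[5]=?,scc[6]=?)
step 3: low=(low[0]=0,low[1]=?,low[2]=?,low[3]=0,low[4]=?,low[5]=0,low[6]=0); scc=(scc[0]=?,scc[1]=?,scc[2]=?,scc[3]=?,scc[4]=?,scc[5]=?,scc[6]=?)
step 4: low=(low[0]=0,low[1]=?,low[2]=?,low[3]=0,low[4]=?,low[5]=0,low[6]=0); scc=(scc[0]=0,scc[1]=?,scc[2]=?,scc[3]=0,scc[4]=?,scc[5]=0,scc[6]=0)
step 5: low=(low[0]=0,low[1]=4,low[2]=?,low[3]=0,low[4]=?,low[5]=0,low[6]=0); scc=(scc[0]=0,scc[1]=1,scc[2]=?,scc[3]=0,scc[4]=?,scc[5]=0,scc[6]=0)
step 6: low=(low[0]=0,low[1]=4,low[2]=5,low[3]=0,low[4]=?,low[5]=0,low[6]=0); scc=(scc[0]=0,scc[1]=1,scc[2]=2,scc[3]=0,scc[4]=?,scc[5]=0,scc[6]=0)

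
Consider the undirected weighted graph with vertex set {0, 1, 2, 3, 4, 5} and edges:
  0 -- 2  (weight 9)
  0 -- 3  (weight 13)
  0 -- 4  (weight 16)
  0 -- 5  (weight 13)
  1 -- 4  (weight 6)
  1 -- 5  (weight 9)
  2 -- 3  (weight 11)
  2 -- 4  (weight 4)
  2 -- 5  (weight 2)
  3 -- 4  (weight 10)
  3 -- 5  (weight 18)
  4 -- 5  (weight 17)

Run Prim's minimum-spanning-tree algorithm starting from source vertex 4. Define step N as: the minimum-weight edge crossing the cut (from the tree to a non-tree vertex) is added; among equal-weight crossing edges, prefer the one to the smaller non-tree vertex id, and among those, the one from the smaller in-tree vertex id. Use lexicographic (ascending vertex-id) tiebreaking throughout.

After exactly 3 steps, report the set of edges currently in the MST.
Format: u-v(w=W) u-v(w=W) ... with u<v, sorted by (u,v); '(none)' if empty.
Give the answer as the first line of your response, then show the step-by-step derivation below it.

1-4(w=6) 2-4(w=4) 2-5(w=2)

step 1: add edge 2-4 (w=4); MST = {2-4(w=4)}
step 2: add edge 2-5 (w=2); MST = {2-4(w=4) 2-5(w=2)}
step 3: add edge 1-4 (w=6); MST = {1-4(w=6) 2-4(w=4) 2-5(w=2)}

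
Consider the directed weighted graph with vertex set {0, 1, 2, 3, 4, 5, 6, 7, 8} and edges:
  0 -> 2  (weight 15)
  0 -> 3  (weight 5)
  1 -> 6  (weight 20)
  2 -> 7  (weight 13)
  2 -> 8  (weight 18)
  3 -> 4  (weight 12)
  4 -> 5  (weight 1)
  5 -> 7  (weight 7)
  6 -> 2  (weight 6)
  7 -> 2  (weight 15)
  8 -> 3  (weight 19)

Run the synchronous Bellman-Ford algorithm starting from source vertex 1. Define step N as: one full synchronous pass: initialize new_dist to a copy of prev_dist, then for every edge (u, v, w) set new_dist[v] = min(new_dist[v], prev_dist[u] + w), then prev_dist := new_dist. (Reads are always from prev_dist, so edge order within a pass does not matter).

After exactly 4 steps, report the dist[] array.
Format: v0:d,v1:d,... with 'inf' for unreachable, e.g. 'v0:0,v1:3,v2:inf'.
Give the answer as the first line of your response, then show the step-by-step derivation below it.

v0:inf,v1:0,v2:26,v3:63,v4:inf,v5:inf,v6:20,v7:39,v8:44

step 1: dist = v0:inf,v1:0,v2:inf,v3:inf,v4:inf,v5:inf,v6:20,v7:inf,v8:inf
step 2: dist = v0:inf,v1:0,v2:26,v3:inf,v4:inf,v5:inf,v6:20,v7:inf,v8:inf
step 3: dist = v0:inf,v1:0,v2:26,v3:inf,v4:inf,v5:inf,v6:20,v7:39,v8:44
step 4: dist = v0:inf,v1:0,v2:26,v3:63,v4:inf,v5:inf,v6:20,v7:39,v8:44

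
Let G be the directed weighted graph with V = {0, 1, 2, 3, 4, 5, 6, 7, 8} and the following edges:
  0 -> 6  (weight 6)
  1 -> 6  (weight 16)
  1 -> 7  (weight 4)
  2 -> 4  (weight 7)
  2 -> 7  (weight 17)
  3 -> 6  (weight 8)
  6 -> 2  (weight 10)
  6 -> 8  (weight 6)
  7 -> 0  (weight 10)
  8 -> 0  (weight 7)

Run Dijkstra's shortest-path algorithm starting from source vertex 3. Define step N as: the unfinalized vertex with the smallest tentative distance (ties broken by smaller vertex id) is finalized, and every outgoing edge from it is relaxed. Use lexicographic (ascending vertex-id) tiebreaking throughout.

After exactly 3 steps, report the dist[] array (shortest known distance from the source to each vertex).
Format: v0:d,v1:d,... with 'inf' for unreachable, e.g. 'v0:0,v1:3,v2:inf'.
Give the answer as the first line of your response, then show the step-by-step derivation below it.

v0:21,v1:inf,v2:18,v3:0,v4:inf,v5:inf,v6:8,v7:inf,v8:14

step 1: dist = v0:inf,v1:inf,v2:inf,v3:0,v4:inf,v5:inf,v6:8,v7:inf,v8:inf
step 2: dist = v0:inf,v1:inf,v2:18,v3:0,v4:inf,v5:inf,v6:8,v7:inf,v8:14
step 3: dist = v0:21,v1:inf,v2:18,v3:0,v4:inf,v5:inf,v6:8,v7:inf,v8:14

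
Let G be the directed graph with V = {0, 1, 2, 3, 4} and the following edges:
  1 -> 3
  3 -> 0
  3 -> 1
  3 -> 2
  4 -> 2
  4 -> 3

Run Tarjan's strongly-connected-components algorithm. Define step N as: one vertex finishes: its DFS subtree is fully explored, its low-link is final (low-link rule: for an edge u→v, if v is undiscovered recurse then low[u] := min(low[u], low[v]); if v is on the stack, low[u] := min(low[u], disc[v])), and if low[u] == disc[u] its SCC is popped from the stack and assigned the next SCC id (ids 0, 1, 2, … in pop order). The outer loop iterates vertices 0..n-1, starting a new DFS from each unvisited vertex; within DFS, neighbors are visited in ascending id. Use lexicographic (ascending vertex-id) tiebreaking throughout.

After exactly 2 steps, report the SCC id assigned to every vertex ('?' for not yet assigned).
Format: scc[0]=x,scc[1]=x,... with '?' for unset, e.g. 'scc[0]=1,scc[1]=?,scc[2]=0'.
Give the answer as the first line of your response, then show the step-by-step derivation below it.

scc[0]=0,scc[1]=?,scc[2]=1,scc[3]=?,scc[4]=?

step 1: low=(low[0]=0,low[1]=?,low[2]=?,low[3]=?,low[4]=?); scc=(scc[0]=0,scc[1]=?,scc[2]=?,scc[3]=?,scc[4]=?)
step 2: low=(low[0]=0,low[1]=1,low[2]=3,low[3]=1,low[4]=?); scc=(scc[0]=0,scc[1]=?,scc[2]=1,scc[3]=?,scc[4]=?)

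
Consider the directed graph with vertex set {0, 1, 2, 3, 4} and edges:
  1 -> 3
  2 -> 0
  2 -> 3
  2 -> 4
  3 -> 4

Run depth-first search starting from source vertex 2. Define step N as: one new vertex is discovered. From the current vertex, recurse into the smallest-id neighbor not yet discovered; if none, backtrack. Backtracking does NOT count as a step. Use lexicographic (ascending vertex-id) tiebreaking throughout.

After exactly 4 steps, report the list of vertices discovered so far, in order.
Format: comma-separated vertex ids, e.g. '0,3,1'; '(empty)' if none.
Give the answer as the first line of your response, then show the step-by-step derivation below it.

2,0,3,4

step 1: discover 2; path=2; order=2
step 2: discover 0; path=2>0; order=2,0
step 3: discover 3; path=2>3; order=2,0,3
step 4: discover 4; path=2>3>4; order=2,0,3,4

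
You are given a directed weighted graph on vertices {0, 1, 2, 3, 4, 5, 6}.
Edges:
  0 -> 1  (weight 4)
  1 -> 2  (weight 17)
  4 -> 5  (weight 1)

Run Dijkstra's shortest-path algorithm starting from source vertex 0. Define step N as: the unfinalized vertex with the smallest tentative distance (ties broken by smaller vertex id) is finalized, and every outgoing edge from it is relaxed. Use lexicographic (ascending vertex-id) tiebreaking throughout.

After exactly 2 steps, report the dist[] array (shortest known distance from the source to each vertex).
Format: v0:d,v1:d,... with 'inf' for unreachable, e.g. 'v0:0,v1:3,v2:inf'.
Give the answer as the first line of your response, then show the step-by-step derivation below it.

v0:0,v1:4,v2:21,v3:inf,v4:inf,v5:inf,v6:inf

step 1: dist = v0:0,v1:4,v2:inf,v3:inf,v4:inf,v5:inf,v6:inf
step 2: dist = v0:0,v1:4,v2:21,v3:inf,v4:inf,v5:inf,v6:inf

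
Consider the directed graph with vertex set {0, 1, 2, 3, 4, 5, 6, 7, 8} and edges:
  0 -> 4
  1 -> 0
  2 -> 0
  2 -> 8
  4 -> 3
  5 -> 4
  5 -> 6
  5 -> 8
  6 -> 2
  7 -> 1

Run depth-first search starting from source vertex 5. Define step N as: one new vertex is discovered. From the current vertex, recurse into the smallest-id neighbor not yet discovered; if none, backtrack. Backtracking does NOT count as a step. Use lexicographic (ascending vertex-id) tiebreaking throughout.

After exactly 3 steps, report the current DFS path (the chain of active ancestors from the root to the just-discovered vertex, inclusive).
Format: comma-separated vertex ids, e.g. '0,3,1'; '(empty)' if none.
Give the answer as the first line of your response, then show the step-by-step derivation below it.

5,4,3

step 1: discover 5; path=5; order=5
step 2: discover 4; path=5>4; order=5,4
step 3: discover 3; path=5>4>3; order=5,4,3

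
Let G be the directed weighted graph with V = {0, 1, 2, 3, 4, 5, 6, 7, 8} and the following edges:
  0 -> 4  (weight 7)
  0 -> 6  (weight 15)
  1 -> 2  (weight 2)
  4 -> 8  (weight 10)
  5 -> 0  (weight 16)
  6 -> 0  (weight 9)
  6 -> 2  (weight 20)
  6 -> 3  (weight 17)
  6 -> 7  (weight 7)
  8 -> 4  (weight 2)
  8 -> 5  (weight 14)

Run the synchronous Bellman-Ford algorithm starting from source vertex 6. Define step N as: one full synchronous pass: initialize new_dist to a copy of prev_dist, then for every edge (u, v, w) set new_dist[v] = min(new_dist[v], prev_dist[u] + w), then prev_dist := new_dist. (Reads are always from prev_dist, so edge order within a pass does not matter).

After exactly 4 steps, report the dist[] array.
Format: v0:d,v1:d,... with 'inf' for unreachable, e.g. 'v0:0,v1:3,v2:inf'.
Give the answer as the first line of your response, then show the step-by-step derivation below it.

v0:9,v1:inf,v2:20,v3:17,v4:16,v5:40,v6:0,v7:7,v8:26

step 1: dist = v0:9,v1:inf,v2:20,v3:17,v4:inf,v5:inf,v6:0,v7:7,v8:inf
step 2: dist = v0:9,v1:inf,v2:20,v3:17,v4:16,v5:inf,v6:0,v7:7,v8:inf
step 3: dist = v0:9,v1:inf,v2:20,v3:17,v4:16,v5:inf,v6:0,v7:7,v8:26
step 4: dist = v0:9,v1:inf,v2:20,v3:17,v4:16,v5:40,v6:0,v7:7,v8:26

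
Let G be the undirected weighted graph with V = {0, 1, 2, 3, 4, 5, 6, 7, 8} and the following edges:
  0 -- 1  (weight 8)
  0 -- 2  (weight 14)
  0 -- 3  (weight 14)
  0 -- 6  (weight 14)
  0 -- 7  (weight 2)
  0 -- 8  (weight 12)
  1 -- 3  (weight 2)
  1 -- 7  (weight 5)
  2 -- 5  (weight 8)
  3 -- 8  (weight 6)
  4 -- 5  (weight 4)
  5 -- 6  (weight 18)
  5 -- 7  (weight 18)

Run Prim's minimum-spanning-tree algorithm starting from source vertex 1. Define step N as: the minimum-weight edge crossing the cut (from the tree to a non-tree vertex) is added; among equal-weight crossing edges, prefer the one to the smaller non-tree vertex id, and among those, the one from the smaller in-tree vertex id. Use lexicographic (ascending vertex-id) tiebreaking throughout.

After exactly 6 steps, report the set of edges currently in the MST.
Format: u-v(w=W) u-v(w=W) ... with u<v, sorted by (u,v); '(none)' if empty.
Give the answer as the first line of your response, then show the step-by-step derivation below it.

0-2(w=14) 0-7(w=2) 1-3(w=2) 1-7(w=5) 2-5(w=8) 3-8(w=6)

step 1: add edge 1-3 (w=2); MST = {1-3(w=2)}
step 2: add edge 1-7 (w=5); MST = {1-3(w=2) 1-7(w=5)}
step 3: add edge 0-7 (w=2); MST = {0-7(w=2) 1-3(w=2) 1-7(w=5)}
step 4: add edge 3-8 (w=6); MST = {0-7(w=2) 1-3(w=2) 1-7(w=5) 3-8(w=6)}
step 5: add edge 0-2 (w=14); MST = {0-2(w=14) 0-7(w=2) 1-3(w=2) 1-7(w=5) 3-8(w=6)}
step 6: add edge 2-5 (w=8); MST = {0-2(w=14) 0-7(w=2) 1-3(w=2) 1-7(w=5) 2-5(w=8) 3-8(w=6)}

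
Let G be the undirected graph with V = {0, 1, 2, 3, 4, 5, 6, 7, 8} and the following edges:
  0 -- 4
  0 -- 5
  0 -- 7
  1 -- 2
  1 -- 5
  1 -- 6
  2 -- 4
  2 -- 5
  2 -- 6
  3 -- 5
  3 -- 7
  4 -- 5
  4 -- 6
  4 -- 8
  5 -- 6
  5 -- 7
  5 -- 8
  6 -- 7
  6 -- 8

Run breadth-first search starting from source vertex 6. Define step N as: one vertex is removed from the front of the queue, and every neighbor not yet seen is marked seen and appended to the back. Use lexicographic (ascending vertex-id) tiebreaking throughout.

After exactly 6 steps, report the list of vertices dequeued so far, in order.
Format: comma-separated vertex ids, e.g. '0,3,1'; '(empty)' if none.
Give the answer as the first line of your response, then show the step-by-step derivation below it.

6,1,2,4,5,7

step 1: dequeue 6; queue=[1,2,4,5,7,8]; order=6
step 2: dequeue 1; queue=[2,4,5,7,8]; order=6,1
step 3: dequeue 2; queue=[4,5,7,8]; order=6,1,2
step 4: dequeue 4; queue=[5,7,8,0]; order=6,1,2,4
step 5: dequeue 5; queue=[7,8,0,3]; order=6,1,2,4,5
step 6: dequeue 7; queue=[8,0,3]; order=6,1,2,4,5,7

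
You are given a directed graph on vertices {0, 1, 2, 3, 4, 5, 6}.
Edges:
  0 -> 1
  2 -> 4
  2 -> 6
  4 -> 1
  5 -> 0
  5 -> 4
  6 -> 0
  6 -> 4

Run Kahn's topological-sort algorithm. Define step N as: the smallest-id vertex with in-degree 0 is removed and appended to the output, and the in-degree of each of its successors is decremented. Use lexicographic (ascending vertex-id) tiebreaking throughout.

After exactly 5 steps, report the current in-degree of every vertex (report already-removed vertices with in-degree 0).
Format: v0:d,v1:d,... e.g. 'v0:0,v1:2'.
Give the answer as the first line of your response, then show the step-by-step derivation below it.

v0:0,v1:1,v2:0,v3:0,v4:0,v5:0,v6:0

step 1: output 2; order=[2]; indeg=(2,2,0,0,2,0,0)
step 2: output 3; order=[2,3]; indeg=(2,2,0,0,2,0,0)
step 3: output 5; order=[2,3,5]; indeg=(1,2,0,0,1,0,0)
step 4: output 6; order=[2,3,5,6]; indeg=(0,2,0,0,0,0,0)
step 5: output 0; order=[2,3,5,6,0]; indeg=(0,1,0,0,0,0,0)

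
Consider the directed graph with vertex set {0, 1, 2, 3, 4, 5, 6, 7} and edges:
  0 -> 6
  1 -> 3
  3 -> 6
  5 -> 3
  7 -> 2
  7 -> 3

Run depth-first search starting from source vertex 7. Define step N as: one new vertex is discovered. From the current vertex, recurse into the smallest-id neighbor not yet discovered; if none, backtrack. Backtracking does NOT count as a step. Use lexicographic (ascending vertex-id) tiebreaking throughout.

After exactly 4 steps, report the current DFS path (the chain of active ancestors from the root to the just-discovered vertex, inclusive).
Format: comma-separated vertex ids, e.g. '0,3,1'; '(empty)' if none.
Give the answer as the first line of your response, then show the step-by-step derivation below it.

7,3,6

step 1: discover 7; path=7; order=7
step 2: discover 2; path=7>2; order=7,2
step 3: discover 3; path=7>3; order=7,2,3
step 4: discover 6; path=7>3>6; order=7,2,3,6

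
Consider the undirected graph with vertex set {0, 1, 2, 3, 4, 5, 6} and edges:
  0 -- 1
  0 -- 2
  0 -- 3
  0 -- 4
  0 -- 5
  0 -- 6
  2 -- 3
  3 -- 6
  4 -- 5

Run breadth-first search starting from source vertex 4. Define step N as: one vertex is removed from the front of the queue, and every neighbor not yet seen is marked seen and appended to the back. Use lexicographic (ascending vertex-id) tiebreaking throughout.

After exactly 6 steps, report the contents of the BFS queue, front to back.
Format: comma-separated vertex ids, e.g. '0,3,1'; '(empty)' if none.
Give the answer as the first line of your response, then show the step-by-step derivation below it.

6

step 1: dequeue 4; queue=[0,5]; order=4
step 2: dequeue 0; queue=[5,1,2,3,6]; order=4,0
step 3: dequeue 5; queue=[1,2,3,6]; order=4,0,5
step 4: dequeue 1; queue=[2,3,6]; order=4,0,5,1
step 5: dequeue 2; queue=[3,6]; order=4,0,5,1,2
step 6: dequeue 3; queue=[6]; order=4,0,5,1,2,3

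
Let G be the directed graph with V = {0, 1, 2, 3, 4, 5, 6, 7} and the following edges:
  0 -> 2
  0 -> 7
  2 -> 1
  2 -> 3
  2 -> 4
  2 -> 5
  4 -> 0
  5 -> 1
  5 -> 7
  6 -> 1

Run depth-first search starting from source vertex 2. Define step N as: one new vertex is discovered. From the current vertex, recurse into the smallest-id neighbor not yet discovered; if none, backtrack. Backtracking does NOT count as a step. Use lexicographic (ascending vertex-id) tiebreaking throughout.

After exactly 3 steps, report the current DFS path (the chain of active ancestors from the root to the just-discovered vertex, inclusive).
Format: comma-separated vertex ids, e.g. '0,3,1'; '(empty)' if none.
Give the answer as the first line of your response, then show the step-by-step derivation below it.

2,3

step 1: discover 2; path=2; order=2
step 2: discover 1; path=2>1; order=2,1
step 3: discover 3; path=2>3; order=2,1,3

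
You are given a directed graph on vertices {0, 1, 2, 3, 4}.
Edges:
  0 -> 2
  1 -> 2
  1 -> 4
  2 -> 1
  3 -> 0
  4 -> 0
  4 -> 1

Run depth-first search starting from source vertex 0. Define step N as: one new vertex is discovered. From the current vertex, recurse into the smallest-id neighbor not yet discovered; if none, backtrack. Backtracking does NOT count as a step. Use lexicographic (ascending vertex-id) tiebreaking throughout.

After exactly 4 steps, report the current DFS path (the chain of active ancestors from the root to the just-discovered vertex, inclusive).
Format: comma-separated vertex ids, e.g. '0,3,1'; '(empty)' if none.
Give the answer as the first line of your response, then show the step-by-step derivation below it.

0,2,1,4

step 1: discover 0; path=0; order=0
step 2: discover 2; path=0>2; order=0,2
step 3: discover 1; path=0>2>1; order=0,2,1
step 4: discover 4; path=0>2>1>4; order=0,2,1,4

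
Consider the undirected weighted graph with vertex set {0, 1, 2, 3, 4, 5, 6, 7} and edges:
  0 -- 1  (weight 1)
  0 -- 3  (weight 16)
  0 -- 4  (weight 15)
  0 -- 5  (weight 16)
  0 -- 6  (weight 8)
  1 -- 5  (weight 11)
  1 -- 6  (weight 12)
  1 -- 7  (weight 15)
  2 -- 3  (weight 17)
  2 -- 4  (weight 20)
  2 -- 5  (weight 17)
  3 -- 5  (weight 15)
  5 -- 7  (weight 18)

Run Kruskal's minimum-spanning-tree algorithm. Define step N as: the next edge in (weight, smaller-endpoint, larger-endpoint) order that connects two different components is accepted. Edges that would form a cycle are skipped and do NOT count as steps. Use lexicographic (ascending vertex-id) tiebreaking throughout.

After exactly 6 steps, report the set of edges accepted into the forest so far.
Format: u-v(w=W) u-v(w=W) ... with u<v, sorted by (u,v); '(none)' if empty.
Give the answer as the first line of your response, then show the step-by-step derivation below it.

0-1(w=1) 0-4(w=15) 0-6(w=8) 1-5(w=11) 1-7(w=15) 3-5(w=15)

step 1: add edge 0-1 (w=1); MST = {0-1(w=1)}
step 2: add edge 0-6 (w=8); MST = {0-1(w=1) 0-6(w=8)}
step 3: add edge 1-5 (w=11); MST = {0-1(w=1) 0-6(w=8) 1-5(w=11)}
step 4: add edge 0-4 (w=15); MST = {0-1(w=1) 0-4(w=15) 0-6(w=8) 1-5(w=11)}
step 5: add edge 1-7 (w=15); MST = {0-1(w=1) 0-4(w=15) 0-6(w=8) 1-5(w=11) 1-7(w=15)}
step 6: add edge 3-5 (w=15); MST = {0-1(w=1) 0-4(w=15) 0-6(w=8) 1-5(w=11) 1-7(w=15) 3-5(w=15)}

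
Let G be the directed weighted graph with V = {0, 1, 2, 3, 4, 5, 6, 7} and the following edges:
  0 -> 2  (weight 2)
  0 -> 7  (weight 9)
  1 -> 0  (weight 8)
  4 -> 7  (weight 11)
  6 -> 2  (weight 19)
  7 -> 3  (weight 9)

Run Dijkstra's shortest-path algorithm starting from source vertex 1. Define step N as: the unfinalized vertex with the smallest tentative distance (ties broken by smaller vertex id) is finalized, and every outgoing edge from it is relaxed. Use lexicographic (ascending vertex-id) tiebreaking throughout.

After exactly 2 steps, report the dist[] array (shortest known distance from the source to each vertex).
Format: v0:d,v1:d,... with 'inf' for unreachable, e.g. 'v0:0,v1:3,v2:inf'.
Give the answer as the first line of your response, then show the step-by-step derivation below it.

v0:8,v1:0,v2:10,v3:inf,v4:inf,v5:inf,v6:inf,v7:17

step 1: dist = v0:8,v1:0,v2:inf,v3:inf,v4:inf,v5:inf,v6:inf,v7:inf
step 2: dist = v0:8,v1:0,v2:10,v3:inf,v4:inf,v5:inf,v6:inf,v7:17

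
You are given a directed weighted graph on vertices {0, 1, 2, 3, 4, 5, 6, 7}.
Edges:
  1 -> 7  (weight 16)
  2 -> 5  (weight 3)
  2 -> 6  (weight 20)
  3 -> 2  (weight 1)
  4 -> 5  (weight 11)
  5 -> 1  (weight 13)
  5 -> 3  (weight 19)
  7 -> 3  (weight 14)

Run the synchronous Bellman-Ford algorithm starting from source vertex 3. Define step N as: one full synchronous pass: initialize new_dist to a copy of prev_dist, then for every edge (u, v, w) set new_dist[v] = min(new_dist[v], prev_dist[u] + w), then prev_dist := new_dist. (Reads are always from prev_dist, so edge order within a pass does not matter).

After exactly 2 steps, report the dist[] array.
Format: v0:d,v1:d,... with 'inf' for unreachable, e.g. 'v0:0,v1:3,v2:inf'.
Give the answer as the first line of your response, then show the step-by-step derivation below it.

v0:inf,v1:inf,v2:1,v3:0,v4:inf,v5:4,v6:21,v7:inf

step 1: dist = v0:inf,v1:inf,v2:1,v3:0,v4:inf,v5:inf,v6:inf,v7:inf
step 2: dist = v0:inf,v1:inf,v2:1,v3:0,v4:inf,v5:4,v6:21,v7:inf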